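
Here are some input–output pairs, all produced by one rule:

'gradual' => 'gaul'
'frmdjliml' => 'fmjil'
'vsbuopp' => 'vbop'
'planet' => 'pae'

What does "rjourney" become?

The transformation: keep every other character starting from the first (positions 1st, 3rd, 5th, ...).
So "rjourney" becomes "rore".

rore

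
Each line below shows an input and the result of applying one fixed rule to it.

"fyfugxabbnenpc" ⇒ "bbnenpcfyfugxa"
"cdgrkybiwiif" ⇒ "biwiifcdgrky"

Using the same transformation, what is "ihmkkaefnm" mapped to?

aefnmihmkk

Each output is the input with this applied: swap the front and back halves of the string.
On "ihmkkaefnm" that produces "aefnmihmkk".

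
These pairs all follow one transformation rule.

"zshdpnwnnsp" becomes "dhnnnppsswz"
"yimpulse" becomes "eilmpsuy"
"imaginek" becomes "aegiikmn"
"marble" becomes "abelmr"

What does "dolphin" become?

Rule — sort the characters into alphabetical order.
On "dolphin" that produces "dhilnop".

dhilnop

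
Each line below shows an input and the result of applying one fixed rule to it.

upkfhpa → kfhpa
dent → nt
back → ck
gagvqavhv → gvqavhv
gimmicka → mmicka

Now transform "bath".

th

In each case the input is transformed by: delete the first 2 characters.
Applying that to "bath" gives "th".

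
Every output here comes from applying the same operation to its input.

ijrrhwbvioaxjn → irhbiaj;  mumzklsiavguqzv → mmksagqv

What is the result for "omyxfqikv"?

Each output is the input with this applied: keep every other character starting from the first (positions 1st, 3rd, 5th, ...).
On "omyxfqikv" that produces "oyfiv".

oyfiv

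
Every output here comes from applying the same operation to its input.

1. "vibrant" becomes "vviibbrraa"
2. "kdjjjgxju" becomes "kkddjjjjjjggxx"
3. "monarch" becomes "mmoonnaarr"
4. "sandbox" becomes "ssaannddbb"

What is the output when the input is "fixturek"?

Looking at the pairs, the operation is to delete the last 2 characters, then double every character.
"fixturek" → "fixtur" → "ffiixxttuurr".

ffiixxttuurr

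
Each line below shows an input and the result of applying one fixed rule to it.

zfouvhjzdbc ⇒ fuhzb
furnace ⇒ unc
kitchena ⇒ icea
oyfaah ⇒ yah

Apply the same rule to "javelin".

The transformation: keep every other character starting from the second (positions 2nd, 4th, 6th, ...).
On "javelin" that produces "aei".

aei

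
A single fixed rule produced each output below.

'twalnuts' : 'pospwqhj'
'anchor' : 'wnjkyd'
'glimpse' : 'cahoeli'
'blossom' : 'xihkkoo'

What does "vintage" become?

The pattern: take characters alternately from the front and the back (1st, last, 2nd, 2nd-last, ...), then shift every letter 4 places backward in the alphabet (wrapping around).
For "vintage", step one produces "veignat"; step two turns that into "raecjwp".

raecjwp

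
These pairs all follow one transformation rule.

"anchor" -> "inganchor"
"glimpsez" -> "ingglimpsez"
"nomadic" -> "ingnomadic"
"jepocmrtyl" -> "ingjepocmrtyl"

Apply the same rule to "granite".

In each case the input is transformed by: prepend "ing".
"granite" → "inggranite".

inggranite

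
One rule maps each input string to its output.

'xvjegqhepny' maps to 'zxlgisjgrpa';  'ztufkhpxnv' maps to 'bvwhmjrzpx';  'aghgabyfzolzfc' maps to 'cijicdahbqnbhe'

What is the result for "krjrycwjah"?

The transformation: shift every letter 2 places forward in the alphabet (wrapping around).
"krjrycwjah" → "mtltaeylcj".

mtltaeylcj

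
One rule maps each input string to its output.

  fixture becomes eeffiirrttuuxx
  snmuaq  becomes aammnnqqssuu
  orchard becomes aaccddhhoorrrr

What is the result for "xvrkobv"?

Rule — double every character, then sort the characters into alphabetical order.
Starting from "xvrkobv": after the first operation, "xxvvrrkkoobbvv"; after the second, "bbkkoorrvvvvxx".

bbkkoorrvvvvxx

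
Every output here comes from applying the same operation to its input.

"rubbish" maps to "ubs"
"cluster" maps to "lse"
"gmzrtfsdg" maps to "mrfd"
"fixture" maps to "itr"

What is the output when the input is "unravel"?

nae

Each output is the input with this applied: keep every other character starting from the second (positions 2nd, 4th, 6th, ...).
On "unravel" that produces "nae".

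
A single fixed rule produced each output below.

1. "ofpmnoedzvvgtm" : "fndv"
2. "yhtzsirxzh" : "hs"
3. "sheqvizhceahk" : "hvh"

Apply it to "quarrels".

Rule — keep one character in every 3, starting at position 2 (positions 2nd, 5th, 8th, ...), then delete the last character.
Doing the same to "quarrels": "ur".

ur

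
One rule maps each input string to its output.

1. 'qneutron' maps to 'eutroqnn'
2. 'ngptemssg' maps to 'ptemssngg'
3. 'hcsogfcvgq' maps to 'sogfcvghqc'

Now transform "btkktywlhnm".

kktywlhnbmt

Rule — swap the first and last characters, then move the first 2 characters to the end (rotate left by 2).
On "btkktywlhnm": the first step gives "mtkktywlhnb", and the second then gives "kktywlhnbmt".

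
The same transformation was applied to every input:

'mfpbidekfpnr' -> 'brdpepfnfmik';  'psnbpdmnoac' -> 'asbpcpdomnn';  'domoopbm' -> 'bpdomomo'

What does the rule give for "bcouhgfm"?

What's happening: sort the characters into alphabetical order, then take characters alternately from the front and the back (1st, last, 2nd, 2nd-last, ...).
On "bcouhgfm": the first step gives "bcfghmou", and the second then gives "bucofmgh".

bucofmgh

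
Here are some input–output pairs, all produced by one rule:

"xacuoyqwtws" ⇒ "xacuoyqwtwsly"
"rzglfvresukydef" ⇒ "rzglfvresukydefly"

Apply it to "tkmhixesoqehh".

Rule — append "ly".
Applying that to "tkmhixesoqehh" gives "tkmhixesoqehhly".

tkmhixesoqehhly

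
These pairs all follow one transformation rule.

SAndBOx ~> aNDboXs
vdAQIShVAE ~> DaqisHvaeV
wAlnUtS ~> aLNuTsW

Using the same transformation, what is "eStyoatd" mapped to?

sTYOATDE

The rule is to flip the case of every letter, then move the first character to the end.
On "eStyoatd": the first step gives "EsTYOATD", and the second then gives "sTYOATDE".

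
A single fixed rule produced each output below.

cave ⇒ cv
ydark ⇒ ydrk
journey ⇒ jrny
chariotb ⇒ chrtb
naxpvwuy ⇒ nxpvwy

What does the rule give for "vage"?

vg

In each case the input is transformed by: remove every vowel.
For "vage" the result is "vg".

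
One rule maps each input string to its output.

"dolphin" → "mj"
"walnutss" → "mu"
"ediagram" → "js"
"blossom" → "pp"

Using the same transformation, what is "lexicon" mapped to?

What's happening: keep one character in every 3, starting at position 3 (positions 3rd, 6th, 9th, ...), then shift every letter 1 place forward in the alphabet (wrapping around).
For "lexicon" the result is "yp".

yp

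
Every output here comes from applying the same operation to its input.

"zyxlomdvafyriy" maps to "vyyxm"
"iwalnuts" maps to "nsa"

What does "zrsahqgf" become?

hfs

The pattern: swap the front and back halves of the string, then keep one character in every 3, starting at position 1 (positions 1st, 4th, 7th, ...).
"zrsahqgf" → "hqgfzrsa" → "hfs".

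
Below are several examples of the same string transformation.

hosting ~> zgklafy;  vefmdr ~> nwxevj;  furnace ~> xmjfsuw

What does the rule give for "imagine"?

Looking at the pairs, the operation is to shift every letter 8 places backward in the alphabet (wrapping around).
On "imagine" that produces "aesyafw".

aesyafw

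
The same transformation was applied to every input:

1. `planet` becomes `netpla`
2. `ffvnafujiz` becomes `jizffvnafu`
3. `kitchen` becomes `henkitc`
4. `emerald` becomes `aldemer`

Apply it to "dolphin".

The rule is to move the last 3 characters to the front (rotate right by 3).
Doing the same to "dolphin": "hindolp".

hindolp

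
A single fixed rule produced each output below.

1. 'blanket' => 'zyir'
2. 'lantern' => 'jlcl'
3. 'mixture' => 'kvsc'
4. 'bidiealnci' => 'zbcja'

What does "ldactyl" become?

The pattern: shift every letter 2 places backward in the alphabet (wrapping around), then keep every other character starting from the first (positions 1st, 3rd, 5th, ...).
Starting from "ldactyl": after the first operation, "jbyarwj"; after the second, "jyrj".

jyrj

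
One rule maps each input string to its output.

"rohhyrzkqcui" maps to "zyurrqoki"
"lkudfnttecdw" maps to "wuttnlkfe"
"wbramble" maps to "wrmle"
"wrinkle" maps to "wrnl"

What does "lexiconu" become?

xuonl

The rule is to sort the characters into reverse alphabetical order, then delete the last 3 characters.
Working it through for "lexiconu": intermediate "xuonliec", final "xuonl".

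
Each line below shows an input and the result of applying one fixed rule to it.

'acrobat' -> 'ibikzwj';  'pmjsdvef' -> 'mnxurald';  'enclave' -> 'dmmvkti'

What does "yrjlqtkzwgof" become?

The transformation: shift every letter 8 places forward in the alphabet (wrapping around), then move the last 2 characters to the front (rotate right by 2).
On "yrjlqtkzwgof": the first step gives "gzrtybsheown", and the second then gives "wngzrtybsheo".

wngzrtybsheo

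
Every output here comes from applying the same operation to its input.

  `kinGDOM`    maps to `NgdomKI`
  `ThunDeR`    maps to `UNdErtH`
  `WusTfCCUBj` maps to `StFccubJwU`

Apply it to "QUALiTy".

What's happening: flip the case of every letter, then move the first 2 characters to the end (rotate left by 2).
Working it through for "QUALiTy": intermediate "qualItY", final "alItYqu".

alItYqu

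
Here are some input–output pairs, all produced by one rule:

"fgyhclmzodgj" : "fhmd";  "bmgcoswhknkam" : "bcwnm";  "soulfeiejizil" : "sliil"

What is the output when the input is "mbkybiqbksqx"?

Each output is the input with this applied: keep one character in every 3, starting at position 1 (positions 1st, 4th, 7th, ...).
Applying that to "mbkybiqbksqx" gives "myqs".

myqs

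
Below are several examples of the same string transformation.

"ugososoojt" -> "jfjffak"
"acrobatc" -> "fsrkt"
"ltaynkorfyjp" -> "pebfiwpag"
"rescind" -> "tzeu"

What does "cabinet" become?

zevk

In each case the input is transformed by: shift every letter 9 places backward in the alphabet (wrapping around), then delete the first 3 characters.
Working it through for "cabinet": intermediate "trszevk", final "zevk".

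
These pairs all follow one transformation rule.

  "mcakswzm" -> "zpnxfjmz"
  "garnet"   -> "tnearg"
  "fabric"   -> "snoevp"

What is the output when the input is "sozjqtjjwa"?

The rule is to shift every letter 13 places forward in the alphabet (wrapping around) — i.e. ROT13.
"sozjqtjjwa" → "fbmwdgwwjn".

fbmwdgwwjn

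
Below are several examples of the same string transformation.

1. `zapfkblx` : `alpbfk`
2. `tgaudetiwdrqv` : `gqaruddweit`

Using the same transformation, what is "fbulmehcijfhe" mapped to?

Each output is the input with this applied: take characters alternately from the front and the back (1st, last, 2nd, 2nd-last, ...), then delete the first 2 characters.
Working it through for "fbulmehcijfhe": intermediate "febhufljmiech", final "bhufljmiech".

bhufljmiech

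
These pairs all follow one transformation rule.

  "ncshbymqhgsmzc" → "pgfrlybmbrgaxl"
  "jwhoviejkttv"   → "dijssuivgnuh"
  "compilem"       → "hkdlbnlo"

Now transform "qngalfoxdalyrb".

wczkxqapmfzken

The rule is to shift every letter 1 place backward in the alphabet (wrapping around), then swap the front and back halves of the string.
Working it through for "qngalfoxdalyrb": intermediate "pmfzkenwczkxqa", final "wczkxqapmfzken".
(Check on "compilem": → "bnlohkdl" → "hkdlbnlo" ✓)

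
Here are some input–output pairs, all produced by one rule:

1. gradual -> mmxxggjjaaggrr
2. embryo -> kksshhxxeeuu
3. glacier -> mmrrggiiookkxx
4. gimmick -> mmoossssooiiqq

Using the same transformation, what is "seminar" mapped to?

In each case the input is transformed by: double every character, then shift every letter 6 places forward in the alphabet (wrapping around).
On "seminar" that produces "yykkssoottggxx".

yykkssoottggxx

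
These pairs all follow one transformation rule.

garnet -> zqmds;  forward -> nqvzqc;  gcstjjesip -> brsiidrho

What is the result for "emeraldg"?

The pattern: delete the first character, then shift every letter 1 place backward in the alphabet (wrapping around).
Applying that to "emeraldg" gives "ldqzkcf".

ldqzkcf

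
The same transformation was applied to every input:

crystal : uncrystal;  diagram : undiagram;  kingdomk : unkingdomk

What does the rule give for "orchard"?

unorchard

The transformation: prepend "un".
For "orchard" the result is "unorchard".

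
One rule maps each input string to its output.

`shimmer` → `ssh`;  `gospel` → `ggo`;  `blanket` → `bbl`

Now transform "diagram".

ddi

The rule is to double every character, then keep only the first 3 characters.
Working it through for "diagram": intermediate "ddiiaaggrraamm", final "ddi".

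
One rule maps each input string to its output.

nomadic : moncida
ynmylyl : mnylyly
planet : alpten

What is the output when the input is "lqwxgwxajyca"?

What's happening: reverse the string, then move the last 3 characters to the front (rotate right by 3).
"lqwxgwxajyca" → "acyjaxwgxwql" → "wqlacyjaxwgx".

wqlacyjaxwgx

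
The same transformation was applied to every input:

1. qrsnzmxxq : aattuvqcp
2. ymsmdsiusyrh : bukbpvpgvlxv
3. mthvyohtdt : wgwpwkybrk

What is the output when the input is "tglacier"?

The pattern: move the last 3 characters to the front (rotate right by 3), then shift every letter 3 places forward in the alphabet (wrapping around).
"tglacier" → "iertglac" → "lhuwjodf".

lhuwjodf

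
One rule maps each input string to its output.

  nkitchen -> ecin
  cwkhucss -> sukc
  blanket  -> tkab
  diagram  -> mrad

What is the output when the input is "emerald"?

daee

What's happening: keep every other character starting from the first (positions 1st, 3rd, 5th, ...), then reverse the string.
"emerald" → "eead" → "daee".
(Check on "diagram": → "darm" → "mrad" ✓)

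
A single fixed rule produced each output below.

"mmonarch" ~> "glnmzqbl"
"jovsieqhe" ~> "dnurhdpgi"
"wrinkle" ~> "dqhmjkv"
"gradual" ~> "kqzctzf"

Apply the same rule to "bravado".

nqzuzca

Rule — swap the first and last characters, then shift every letter 1 place backward in the alphabet (wrapping around).
"bravado" → "oravadb" → "nqzuzca".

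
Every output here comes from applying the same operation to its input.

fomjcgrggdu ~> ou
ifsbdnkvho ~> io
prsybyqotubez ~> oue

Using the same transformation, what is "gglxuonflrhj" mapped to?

uo

In each case the input is transformed by: keep only the vowels.
On "gglxuonflrhj" that produces "uo".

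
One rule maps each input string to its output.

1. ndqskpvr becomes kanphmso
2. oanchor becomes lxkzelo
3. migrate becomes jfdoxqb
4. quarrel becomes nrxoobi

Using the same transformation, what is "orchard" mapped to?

lozexoa

The transformation: shift every letter 3 places backward in the alphabet (wrapping around).
"orchard" → "lozexoa".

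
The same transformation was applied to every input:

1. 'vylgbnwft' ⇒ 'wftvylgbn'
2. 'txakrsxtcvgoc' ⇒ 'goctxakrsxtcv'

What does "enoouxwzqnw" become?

qnwenoouxwz

Looking at the pairs, the operation is to move the last 3 characters to the front (rotate right by 3).
Applying that to "enoouxwzqnw" gives "qnwenoouxwz".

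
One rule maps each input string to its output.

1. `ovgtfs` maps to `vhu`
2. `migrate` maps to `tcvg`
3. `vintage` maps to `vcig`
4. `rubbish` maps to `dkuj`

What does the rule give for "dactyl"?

What's happening: shift every letter 2 places forward in the alphabet (wrapping around), then delete the first 3 characters.
"dactyl" → "van".

van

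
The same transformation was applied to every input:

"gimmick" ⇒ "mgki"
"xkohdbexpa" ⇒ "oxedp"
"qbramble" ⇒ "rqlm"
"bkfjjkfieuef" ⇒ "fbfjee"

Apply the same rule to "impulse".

The transformation: keep every other character starting from the first (positions 1st, 3rd, 5th, ...), then swap each adjacent pair of characters (1↔2, 3↔4, ...).
For "impulse" the result is "piel".

piel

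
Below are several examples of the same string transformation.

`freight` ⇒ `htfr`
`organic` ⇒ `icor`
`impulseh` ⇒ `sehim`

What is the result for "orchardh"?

The rule is to move the first 2 characters to the end (rotate left by 2), then delete the first 3 characters.
On "orchardh": the first step gives "chardhor", and the second then gives "rdhor".

rdhor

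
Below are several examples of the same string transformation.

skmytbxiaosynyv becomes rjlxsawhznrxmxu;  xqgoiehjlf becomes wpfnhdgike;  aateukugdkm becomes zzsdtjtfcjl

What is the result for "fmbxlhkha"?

The pattern: shift every letter 1 place backward in the alphabet (wrapping around).
On "fmbxlhkha" that produces "elawkgjgz".

elawkgjgz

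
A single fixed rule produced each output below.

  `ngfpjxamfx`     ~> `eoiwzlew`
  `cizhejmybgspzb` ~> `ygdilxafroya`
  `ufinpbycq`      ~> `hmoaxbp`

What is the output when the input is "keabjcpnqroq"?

Looking at the pairs, the operation is to shift every letter 1 place backward in the alphabet (wrapping around), then delete the first 2 characters.
Working it through for "keabjcpnqroq": intermediate "jdzaibompqnp", final "zaibompqnp".

zaibompqnp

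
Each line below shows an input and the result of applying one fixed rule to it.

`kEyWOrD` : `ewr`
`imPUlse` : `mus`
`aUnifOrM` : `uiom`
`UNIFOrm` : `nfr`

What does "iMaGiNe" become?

mgn

Each output is the input with this applied: keep every other character starting from the second (positions 2nd, 4th, 6th, ...), then convert every letter to lowercase.
Working it through for "iMaGiNe": intermediate "MGN", final "mgn".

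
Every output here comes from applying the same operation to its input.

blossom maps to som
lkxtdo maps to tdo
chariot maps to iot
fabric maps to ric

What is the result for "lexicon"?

con

The rule is to keep only the last 3 characters.
So "lexicon" becomes "con".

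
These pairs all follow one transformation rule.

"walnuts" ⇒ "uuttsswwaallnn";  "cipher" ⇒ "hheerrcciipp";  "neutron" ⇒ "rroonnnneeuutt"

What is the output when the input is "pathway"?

wwaayyppaatthh

The transformation: move the last 3 characters to the front (rotate right by 3), then double every character.
For "pathway", step one produces "waypath"; step two turns that into "wwaayyppaatthh".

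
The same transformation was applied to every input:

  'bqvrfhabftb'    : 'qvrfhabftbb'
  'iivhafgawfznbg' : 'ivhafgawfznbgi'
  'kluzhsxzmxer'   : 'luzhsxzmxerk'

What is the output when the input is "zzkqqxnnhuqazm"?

zkqqxnnhuqazmz

The transformation: move the first character to the end.
Applying that to "zzkqqxnnhuqazm" gives "zkqqxnnhuqazmz".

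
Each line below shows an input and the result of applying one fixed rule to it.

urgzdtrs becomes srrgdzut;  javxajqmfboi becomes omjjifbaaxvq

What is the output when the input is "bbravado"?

dbbaavro

Each output is the input with this applied: sort the characters into reverse alphabetical order, then move the first 3 characters to the end (rotate left by 3).
"bbravado" → "vrodbbaa" → "dbbaavro".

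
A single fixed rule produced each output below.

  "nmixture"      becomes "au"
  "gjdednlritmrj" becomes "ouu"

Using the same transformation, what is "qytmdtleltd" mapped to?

The rule is to shift every letter 3 places forward in the alphabet (wrapping around), then keep only the vowels.
"qytmdtleltd" → "tbwpgwohowg" → "oo".

oo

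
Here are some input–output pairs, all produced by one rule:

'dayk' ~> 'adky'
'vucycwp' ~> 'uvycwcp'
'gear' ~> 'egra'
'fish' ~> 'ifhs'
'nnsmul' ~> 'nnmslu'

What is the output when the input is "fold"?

The pattern: swap each adjacent pair of characters (1↔2, 3↔4, ...).
Doing the same to "fold": "ofdl".

ofdl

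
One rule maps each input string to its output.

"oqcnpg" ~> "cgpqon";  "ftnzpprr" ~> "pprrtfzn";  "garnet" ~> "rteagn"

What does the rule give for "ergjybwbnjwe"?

bwjnewrejgby

What's happening: swap each adjacent pair of characters (1↔2, 3↔4, ...), then swap the front and back halves of the string.
Working it through for "ergjybwbnjwe": intermediate "rejgbybwjnew", final "bwjnewrejgby".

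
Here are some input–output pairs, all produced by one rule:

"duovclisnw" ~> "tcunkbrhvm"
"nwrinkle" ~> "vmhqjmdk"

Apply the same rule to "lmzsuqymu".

The transformation: shift every letter 1 place backward in the alphabet (wrapping around), then swap each adjacent pair of characters (1↔2, 3↔4, ...).
On "lmzsuqymu": the first step gives "klyrtpxlt", and the second then gives "lkryptlxt".
(Check on "duovclisnw": → "ctnubkhrmv" → "tcunkbrhvm" ✓)

lkryptlxt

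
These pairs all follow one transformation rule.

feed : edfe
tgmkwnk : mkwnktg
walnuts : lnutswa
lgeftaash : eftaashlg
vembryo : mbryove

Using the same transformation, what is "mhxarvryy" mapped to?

In each case the input is transformed by: move the first 2 characters to the end (rotate left by 2).
For "mhxarvryy" the result is "xarvryymh".

xarvryymh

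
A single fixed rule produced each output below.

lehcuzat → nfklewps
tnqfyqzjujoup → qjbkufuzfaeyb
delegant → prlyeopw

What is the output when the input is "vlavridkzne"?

gctovkypgwl

The transformation: shift every letter 11 places forward in the alphabet (wrapping around), then move the first 3 characters to the end (rotate left by 3).
Starting from "vlavridkzne": after the first operation, "gwlgctovkyp"; after the second, "gctovkypgwl".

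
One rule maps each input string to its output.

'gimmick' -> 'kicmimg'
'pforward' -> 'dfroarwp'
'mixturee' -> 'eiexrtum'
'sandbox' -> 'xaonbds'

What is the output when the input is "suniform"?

murnoifs

The rule is to take characters alternately from the front and the back (1st, last, 2nd, 2nd-last, ...), then move the first character to the end.
"suniform" → "murnoifs".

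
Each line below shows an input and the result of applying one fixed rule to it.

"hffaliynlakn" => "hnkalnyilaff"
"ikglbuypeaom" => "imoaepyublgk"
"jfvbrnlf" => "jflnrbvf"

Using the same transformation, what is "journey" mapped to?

jyenruo

Looking at the pairs, the operation is to reverse the string, then move the last character to the front.
On "journey": the first step gives "yenruoj", and the second then gives "jyenruo".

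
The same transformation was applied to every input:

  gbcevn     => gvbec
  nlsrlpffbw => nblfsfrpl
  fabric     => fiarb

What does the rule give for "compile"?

In each case the input is transformed by: delete the last character, then take characters alternately from the front and the back (1st, last, 2nd, 2nd-last, ...).
"compile" → "compil" → "cloimp".

cloimp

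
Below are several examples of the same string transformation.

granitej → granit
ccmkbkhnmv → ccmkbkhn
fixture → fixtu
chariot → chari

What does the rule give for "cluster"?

In each case the input is transformed by: delete the last 2 characters.
So "cluster" becomes "clust".

clust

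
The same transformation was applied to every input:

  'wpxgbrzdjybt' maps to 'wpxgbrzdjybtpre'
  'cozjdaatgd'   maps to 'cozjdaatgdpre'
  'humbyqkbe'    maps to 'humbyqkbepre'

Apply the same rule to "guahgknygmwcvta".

guahgknygmwcvtapre

The pattern: append "pre".
For "guahgknygmwcvta" the result is "guahgknygmwcvtapre".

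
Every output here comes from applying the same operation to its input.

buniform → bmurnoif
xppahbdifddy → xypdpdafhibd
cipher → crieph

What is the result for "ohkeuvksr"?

orhskkevu

What's happening: take characters alternately from the front and the back (1st, last, 2nd, 2nd-last, ...).
So "ohkeuvksr" becomes "orhskkevu".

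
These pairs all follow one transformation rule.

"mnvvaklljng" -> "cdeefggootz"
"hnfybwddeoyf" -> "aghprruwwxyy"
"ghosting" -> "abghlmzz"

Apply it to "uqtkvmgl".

Each output is the input with this applied: shift every letter 7 places backward in the alphabet (wrapping around), then sort the characters into alphabetical order.
For "uqtkvmgl", step one produces "njmdofze"; step two turns that into "defjmnoz".

defjmnoz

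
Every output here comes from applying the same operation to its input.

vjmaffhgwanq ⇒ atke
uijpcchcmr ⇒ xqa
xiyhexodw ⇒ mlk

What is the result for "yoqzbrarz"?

The pattern: keep one character in every 3, starting at position 3 (positions 3rd, 6th, 9th, ...), then shift every letter 12 places backward in the alphabet (wrapping around).
Starting from "yoqzbrarz": after the first operation, "qrz"; after the second, "efn".

efn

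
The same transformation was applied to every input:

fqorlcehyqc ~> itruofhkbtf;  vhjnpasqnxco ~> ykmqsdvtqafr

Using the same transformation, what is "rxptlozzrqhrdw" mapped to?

What's happening: shift every letter 3 places forward in the alphabet (wrapping around).
"rxptlozzrqhrdw" → "uasworccutkugz".

uasworccutkugz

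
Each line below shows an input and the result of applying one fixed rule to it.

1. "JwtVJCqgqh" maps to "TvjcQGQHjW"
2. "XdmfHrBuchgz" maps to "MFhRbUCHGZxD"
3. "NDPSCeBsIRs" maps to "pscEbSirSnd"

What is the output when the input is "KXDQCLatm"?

In each case the input is transformed by: move the first 2 characters to the end (rotate left by 2), then flip the case of every letter.
For "KXDQCLatm", step one produces "DQCLatmKX"; step two turns that into "dqclATMkx".

dqclATMkx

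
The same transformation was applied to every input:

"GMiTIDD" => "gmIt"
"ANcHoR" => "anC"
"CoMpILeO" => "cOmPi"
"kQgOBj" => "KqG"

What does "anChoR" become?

ANc

Looking at the pairs, the operation is to delete the last 3 characters, then flip the case of every letter.
"anChoR" → "anC" → "ANc".
(Check on "kQgOBj": → "kQg" → "KqG" ✓)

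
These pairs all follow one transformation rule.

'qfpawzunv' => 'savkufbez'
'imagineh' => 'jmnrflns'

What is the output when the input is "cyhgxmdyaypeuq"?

zvhdmlcridfduj

Looking at the pairs, the operation is to shift every letter 5 places forward in the alphabet (wrapping around), then move the last 2 characters to the front (rotate right by 2).
So "cyhgxmdyaypeuq" becomes "zvhdmlcridfduj".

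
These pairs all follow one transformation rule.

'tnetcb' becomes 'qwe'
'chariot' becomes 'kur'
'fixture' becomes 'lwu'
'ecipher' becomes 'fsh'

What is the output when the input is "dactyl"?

dwo

The pattern: keep every other character starting from the second (positions 2nd, 4th, 6th, ...), then shift every letter 3 places forward in the alphabet (wrapping around).
On "dactyl": the first step gives "atl", and the second then gives "dwo".
(Check on "chariot": → "hro" → "kur" ✓)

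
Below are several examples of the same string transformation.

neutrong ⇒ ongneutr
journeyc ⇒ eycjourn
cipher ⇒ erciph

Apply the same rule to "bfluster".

terbflus

What's happening: swap the front and back halves of the string, then move the first character to the end.
On "bfluster": the first step gives "sterbflu", and the second then gives "terbflus".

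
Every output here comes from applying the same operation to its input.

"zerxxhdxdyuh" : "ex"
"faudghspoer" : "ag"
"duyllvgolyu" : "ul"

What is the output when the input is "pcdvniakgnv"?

cn

The pattern: keep one character in every 3, starting at position 2 (positions 2nd, 5th, 8th, ...), then keep only the first 2 characters.
On "pcdvniakgnv": the first step gives "cnkv", and the second then gives "cn".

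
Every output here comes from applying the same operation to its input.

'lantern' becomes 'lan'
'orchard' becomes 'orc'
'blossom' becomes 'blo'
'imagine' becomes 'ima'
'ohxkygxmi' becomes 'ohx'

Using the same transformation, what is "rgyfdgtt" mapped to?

rgy

Rule — keep only the first 3 characters.
For "rgyfdgtt" the result is "rgy".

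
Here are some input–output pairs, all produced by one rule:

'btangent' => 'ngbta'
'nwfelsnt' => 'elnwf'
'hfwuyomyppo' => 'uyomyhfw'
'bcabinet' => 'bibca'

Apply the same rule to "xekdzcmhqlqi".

dzcmhqxek

The rule is to delete the last 3 characters, then move the first 3 characters to the end (rotate left by 3).
Working it through for "xekdzcmhqlqi": intermediate "xekdzcmhq", final "dzcmhqxek".
(Check on "nwfelsnt": → "nwfel" → "elnwf" ✓)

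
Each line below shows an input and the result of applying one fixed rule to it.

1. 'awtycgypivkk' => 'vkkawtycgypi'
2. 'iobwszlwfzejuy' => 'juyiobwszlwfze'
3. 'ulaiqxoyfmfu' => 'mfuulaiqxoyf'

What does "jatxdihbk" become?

What's happening: move the last 3 characters to the front (rotate right by 3).
For "jatxdihbk" the result is "hbkjatxdi".

hbkjatxdi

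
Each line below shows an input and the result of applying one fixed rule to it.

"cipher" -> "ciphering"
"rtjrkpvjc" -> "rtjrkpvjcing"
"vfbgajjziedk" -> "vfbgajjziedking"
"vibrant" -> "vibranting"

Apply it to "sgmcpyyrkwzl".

sgmcpyyrkwzling

Each output is the input with this applied: append "ing".
Doing the same to "sgmcpyyrkwzl": "sgmcpyyrkwzling".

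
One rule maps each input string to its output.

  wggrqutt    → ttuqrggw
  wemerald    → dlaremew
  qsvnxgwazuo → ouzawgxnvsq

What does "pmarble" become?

In each case the input is transformed by: reverse the string.
So "pmarble" becomes "elbramp".

elbramp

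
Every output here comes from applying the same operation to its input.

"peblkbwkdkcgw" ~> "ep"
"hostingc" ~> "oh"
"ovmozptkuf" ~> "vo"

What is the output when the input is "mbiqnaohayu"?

Looking at the pairs, the operation is to swap each adjacent pair of characters (1↔2, 3↔4, ...), then keep only the first 2 characters.
Applying both steps to "mbiqnaohayu": "bmqianhoyau", then "bm".

bm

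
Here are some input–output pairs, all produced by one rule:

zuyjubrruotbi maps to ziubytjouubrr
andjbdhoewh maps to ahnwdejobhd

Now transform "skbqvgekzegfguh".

shkubgqfvggeezk

What's happening: take characters alternately from the front and the back (1st, last, 2nd, 2nd-last, ...).
Applying that to "skbqvgekzegfguh" gives "shkubgqfvggeezk".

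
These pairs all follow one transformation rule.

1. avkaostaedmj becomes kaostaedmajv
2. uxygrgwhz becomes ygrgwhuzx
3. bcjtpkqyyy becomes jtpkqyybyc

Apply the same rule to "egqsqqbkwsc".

qsqqbkwsecg

What's happening: swap the first and last characters, then move the first 2 characters to the end (rotate left by 2).
Starting from "egqsqqbkwsc": after the first operation, "cgqsqqbkwse"; after the second, "qsqqbkwsecg".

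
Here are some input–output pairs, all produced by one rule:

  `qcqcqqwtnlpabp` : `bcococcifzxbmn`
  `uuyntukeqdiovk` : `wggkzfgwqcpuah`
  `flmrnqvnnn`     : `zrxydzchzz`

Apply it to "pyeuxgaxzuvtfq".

In each case the input is transformed by: move the last character to the front, then shift every letter 12 places forward in the alphabet (wrapping around).
Applying both steps to "pyeuxgaxzuvtfq": "qpyeuxgaxzuvtf", then "cbkqgjsmjlghfr".

cbkqgjsmjlghfr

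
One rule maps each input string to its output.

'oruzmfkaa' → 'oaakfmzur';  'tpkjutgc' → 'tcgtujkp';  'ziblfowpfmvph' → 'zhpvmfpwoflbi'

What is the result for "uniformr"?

Each output is the input with this applied: move the first character to the end, then reverse the string.
Applying both steps to "uniformr": "niformru", then "urmrofin".

urmrofin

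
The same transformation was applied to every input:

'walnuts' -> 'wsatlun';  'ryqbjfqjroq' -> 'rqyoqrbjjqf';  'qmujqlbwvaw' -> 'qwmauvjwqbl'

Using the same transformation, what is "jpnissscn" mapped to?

jnpcnsiss

Looking at the pairs, the operation is to take characters alternately from the front and the back (1st, last, 2nd, 2nd-last, ...).
Doing the same to "jpnissscn": "jnpcnsiss".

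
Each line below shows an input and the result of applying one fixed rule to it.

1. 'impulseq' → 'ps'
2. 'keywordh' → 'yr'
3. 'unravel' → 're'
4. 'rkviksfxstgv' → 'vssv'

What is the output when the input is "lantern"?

The rule is to keep one character in every 3, starting at position 3 (positions 3rd, 6th, 9th, ...).
Applying that to "lantern" gives "nr".

nr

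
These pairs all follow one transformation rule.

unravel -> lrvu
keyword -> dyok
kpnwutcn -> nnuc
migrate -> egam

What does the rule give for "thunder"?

rudt

Looking at the pairs, the operation is to swap the first and last characters, then keep every other character starting from the first (positions 1st, 3rd, 5th, ...).
On "thunder" that produces "rudt".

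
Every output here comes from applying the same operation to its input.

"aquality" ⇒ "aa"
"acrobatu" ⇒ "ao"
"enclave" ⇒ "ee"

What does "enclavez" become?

ee

Rule — keep one character in every 3, starting at position 1 (positions 1st, 4th, 7th, ...), then keep only the vowels.
Applying both steps to "enclavez": "ele", then "ee".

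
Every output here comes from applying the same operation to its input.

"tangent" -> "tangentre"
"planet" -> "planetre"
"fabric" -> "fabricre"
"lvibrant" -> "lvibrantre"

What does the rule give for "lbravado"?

lbravadore

In each case the input is transformed by: append "re".
Doing the same to "lbravado": "lbravadore".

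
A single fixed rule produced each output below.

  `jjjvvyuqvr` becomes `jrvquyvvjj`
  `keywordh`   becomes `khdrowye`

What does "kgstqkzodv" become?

In each case the input is transformed by: reverse the string, then move the last character to the front.
On "kgstqkzodv" that produces "kvdozkqtsg".

kvdozkqtsg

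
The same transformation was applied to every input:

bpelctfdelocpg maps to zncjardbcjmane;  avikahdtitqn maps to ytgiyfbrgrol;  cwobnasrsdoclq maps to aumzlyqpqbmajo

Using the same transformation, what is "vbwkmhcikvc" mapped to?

tzuikfagita

What's happening: shift every letter 2 places backward in the alphabet (wrapping around).
Applying that to "vbwkmhcikvc" gives "tzuikfagita".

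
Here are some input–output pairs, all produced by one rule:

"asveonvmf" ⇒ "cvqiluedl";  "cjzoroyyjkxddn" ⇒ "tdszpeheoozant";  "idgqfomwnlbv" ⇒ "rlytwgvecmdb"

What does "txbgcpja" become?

Looking at the pairs, the operation is to shift every letter 10 places backward in the alphabet (wrapping around), then move the last 2 characters to the front (rotate right by 2).
Starting from "txbgcpja": after the first operation, "jnrwsfzq"; after the second, "zqjnrwsf".

zqjnrwsf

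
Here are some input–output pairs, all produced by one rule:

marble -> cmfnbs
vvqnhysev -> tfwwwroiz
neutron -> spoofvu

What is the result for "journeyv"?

The pattern: shift every letter 1 place forward in the alphabet (wrapping around), then move the last 3 characters to the front (rotate right by 3).
For "journeyv", step one produces "kpvsofzw"; step two turns that into "fzwkpvso".

fzwkpvso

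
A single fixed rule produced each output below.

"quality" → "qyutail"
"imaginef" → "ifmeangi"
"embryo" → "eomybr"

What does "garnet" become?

What's happening: take characters alternately from the front and the back (1st, last, 2nd, 2nd-last, ...).
"garnet" → "gtaern".

gtaern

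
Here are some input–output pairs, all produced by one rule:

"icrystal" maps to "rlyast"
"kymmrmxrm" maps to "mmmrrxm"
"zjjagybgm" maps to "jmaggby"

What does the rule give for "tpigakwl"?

ilgwak

Looking at the pairs, the operation is to delete the first 2 characters, then take characters alternately from the front and the back (1st, last, 2nd, 2nd-last, ...).
For "tpigakwl", step one produces "igakwl"; step two turns that into "ilgwak".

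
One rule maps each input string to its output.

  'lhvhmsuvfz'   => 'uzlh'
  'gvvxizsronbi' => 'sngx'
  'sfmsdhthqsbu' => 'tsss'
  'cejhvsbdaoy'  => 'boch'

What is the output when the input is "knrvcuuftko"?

ukkv

The rule is to keep one character in every 3, starting at position 1 (positions 1st, 4th, 7th, ...), then move the last 2 characters to the front (rotate right by 2).
Starting from "knrvcuuftko": after the first operation, "kvuk"; after the second, "ukkv".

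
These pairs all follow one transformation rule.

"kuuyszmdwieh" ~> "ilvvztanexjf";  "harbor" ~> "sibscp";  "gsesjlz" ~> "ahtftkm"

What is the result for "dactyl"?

In each case the input is transformed by: shift every letter 1 place forward in the alphabet (wrapping around), then move the last character to the front.
Working it through for "dactyl": intermediate "ebduzm", final "mebduz".

mebduz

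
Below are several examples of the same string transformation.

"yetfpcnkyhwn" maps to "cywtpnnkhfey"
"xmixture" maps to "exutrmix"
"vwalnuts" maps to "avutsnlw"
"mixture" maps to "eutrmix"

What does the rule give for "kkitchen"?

cnkkihet

Looking at the pairs, the operation is to sort the characters into reverse alphabetical order, then swap the first and last characters.
"kkitchen" → "tnkkihec" → "cnkkihet".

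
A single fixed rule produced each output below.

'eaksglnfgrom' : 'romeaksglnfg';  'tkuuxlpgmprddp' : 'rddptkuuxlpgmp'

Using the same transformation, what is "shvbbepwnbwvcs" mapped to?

Each output is the input with this applied: move the first 3 characters to the end (rotate left by 3), then swap the front and back halves of the string.
Applying both steps to "shvbbepwnbwvcs": "bbepwnbwvcsshv", then "wvcsshvbbepwnb".

wvcsshvbbepwnb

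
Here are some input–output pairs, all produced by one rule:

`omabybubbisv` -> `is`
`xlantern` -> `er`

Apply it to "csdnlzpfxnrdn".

rd

In each case the input is transformed by: move the last 3 characters to the front (rotate right by 3), then keep only the first 2 characters.
Starting from "csdnlzpfxnrdn": after the first operation, "rdncsdnlzpfxn"; after the second, "rd".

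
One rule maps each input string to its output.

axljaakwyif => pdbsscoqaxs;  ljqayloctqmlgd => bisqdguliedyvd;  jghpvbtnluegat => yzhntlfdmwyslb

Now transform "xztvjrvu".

rlnbjnmp

In each case the input is transformed by: move the first character to the end, then shift every letter 8 places backward in the alphabet (wrapping around).
On "xztvjrvu": the first step gives "ztvjrvux", and the second then gives "rlnbjnmp".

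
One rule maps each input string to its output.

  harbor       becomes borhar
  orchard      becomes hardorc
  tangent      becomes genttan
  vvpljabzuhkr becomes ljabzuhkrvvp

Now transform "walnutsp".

Rule — move the first 3 characters to the end (rotate left by 3).
So "walnutsp" becomes "nutspwal".

nutspwal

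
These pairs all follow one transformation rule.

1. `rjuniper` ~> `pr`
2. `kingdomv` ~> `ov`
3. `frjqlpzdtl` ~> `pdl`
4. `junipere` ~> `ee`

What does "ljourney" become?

ny

Rule — keep every other character starting from the second (positions 2nd, 4th, 6th, ...), then delete the first 2 characters.
Starting from "ljourney": after the first operation, "juny"; after the second, "ny".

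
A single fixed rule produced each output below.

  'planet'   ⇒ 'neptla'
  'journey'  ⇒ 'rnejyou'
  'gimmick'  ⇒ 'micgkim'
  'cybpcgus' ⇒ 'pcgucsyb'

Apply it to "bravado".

The pattern: swap the first and last characters, then move the first 3 characters to the end (rotate left by 3).
Working it through for "bravado": intermediate "oravadb", final "vadbora".
(Check on "journey": → "yournej" → "rnejyou" ✓)

vadbora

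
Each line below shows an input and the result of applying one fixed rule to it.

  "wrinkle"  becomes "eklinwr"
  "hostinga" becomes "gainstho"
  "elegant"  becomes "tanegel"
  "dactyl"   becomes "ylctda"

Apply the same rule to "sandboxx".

xxbondsa

What's happening: swap each adjacent pair of characters (1↔2, 3↔4, ...), then reverse the string.
"sandboxx" → "asdnobxx" → "xxbondsa".
(Check on "dactyl": → "adtcly" → "ylctda" ✓)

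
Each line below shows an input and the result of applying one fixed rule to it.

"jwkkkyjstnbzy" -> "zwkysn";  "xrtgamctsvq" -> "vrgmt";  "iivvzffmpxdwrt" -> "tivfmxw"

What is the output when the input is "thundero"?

ohne

The pattern: keep every other character starting from the second (positions 2nd, 4th, 6th, ...), then move the last character to the front.
Starting from "thundero": after the first operation, "hneo"; after the second, "ohne".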